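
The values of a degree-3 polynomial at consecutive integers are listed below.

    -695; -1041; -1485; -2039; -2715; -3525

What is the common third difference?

-12

D1: -346, -444, -554, -676, -810
D2: -98, -110, -122, -134
D3: -12, -12, -12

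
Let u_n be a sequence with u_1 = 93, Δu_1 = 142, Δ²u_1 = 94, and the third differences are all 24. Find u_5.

Build the table forward from the leading diagonal:
Third differences: 24, 24, 24, 24, 24
Second differences: 94, 118, 142, 166, 190
First differences: 142, 236, 354, 496, 662
u: 93, 235, 471, 825, 1321

1321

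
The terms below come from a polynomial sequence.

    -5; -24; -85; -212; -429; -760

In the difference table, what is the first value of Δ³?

-24

D1: -19, -61, -127, -217, -331
D2: -42, -66, -90, -114
D3: -24, -24, -24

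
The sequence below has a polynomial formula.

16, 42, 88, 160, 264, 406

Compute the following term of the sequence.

Δ: 26  46  72  104  142
Δ²: 20  26  32  38
Δ³: 6  6  6
Third differences constant at 6.
38 + 6 = 44;  142 + 44 = 186;  406 + 186 = 592

592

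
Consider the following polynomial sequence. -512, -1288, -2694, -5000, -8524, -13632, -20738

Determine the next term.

-30304

D1: -776  -1406  -2306  -3524  -5108  -7106
D2: -630  -900  -1218  -1584  -1998
D3: -270  -318  -366  -414
D4: -48  -48  -48
Constant fourth difference = -48, so extend:
-414 − 48 = -462;  -1998 − 462 = -2460;  -7106 − 2460 = -9566;  -20738 − 9566 = -30304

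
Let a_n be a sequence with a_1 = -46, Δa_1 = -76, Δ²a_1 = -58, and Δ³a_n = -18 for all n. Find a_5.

-770

Build the table forward from the leading diagonal:
Δ³: -18  -18  -18  -18  -18
Δ²: -58  -76  -94  -112  -130
Δ: -76  -134  -210  -304  -416
a: -46  -122  -256  -466  -770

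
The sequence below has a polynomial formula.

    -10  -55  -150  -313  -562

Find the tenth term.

-3727

First differences: -45, -95, -163, -249
Second differences: -50, -68, -86
Third differences: -18, -18
The third differences are constant (-18).
-86 − 18 = -104;  -249 − 104 = -353;  -562 − 353 = -915
-104 − 18 = -122;  -353 − 122 = -475;  -915 − 475 = -1390
-122 − 18 = -140;  -475 − 140 = -615;  -1390 − 615 = -2005
-140 − 18 = -158;  -615 − 158 = -773;  -2005 − 773 = -2778
-158 − 18 = -176;  -773 − 176 = -949;  -2778 − 949 = -3727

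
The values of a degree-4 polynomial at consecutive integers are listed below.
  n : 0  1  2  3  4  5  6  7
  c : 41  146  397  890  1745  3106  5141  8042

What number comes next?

First differences: 105, 251, 493, 855, 1361, 2035, 2901
Second differences: 146, 242, 362, 506, 674, 866
Third differences: 96, 120, 144, 168, 192
Fourth differences: 24, 24, 24, 24
Constant fourth difference = 24, so extend:
192 + 24 = 216;  866 + 216 = 1082;  2901 + 1082 = 3983;  8042 + 3983 = 12025

12025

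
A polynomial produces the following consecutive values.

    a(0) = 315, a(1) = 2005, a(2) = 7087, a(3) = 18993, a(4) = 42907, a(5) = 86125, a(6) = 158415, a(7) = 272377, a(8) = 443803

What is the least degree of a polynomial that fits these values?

5

First differences: 1690, 5082, 11906, 23914, 43218, 72290, 113962, 171426
Second differences: 3392, 6824, 12008, 19304, 29072, 41672, 57464
Third differences: 3432, 5184, 7296, 9768, 12600, 15792
Fourth differences: 1752, 2112, 2472, 2832, 3192
Fifth differences: 360, 360, 360, 360
The fifth differences are constant, so the polynomial has degree 5.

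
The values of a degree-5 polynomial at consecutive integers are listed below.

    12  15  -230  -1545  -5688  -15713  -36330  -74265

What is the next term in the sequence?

-138620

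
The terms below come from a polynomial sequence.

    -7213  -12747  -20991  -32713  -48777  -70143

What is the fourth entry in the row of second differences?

-5302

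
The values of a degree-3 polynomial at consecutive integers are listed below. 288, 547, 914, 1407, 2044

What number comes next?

2843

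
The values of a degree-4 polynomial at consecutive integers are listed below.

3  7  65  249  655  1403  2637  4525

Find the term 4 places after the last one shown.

22817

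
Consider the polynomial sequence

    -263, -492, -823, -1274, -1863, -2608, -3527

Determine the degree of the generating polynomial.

3

Δ: -229, -331, -451, -589, -745, -919
Δ²: -102, -120, -138, -156, -174
Δ³: -18, -18, -18, -18
The third differences are constant, so the polynomial has degree 3.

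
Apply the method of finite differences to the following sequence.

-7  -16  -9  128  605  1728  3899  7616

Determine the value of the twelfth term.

51264

D1: -9  7  137  477  1123  2171  3717
D2: 16  130  340  646  1048  1546
D3: 114  210  306  402  498
D4: 96  96  96  96
The fourth differences are constant (96).
498 + 96 = 594;  1546 + 594 = 2140;  3717 + 2140 = 5857;  7616 + 5857 = 13473
594 + 96 = 690;  2140 + 690 = 2830;  5857 + 2830 = 8687;  13473 + 8687 = 22160
690 + 96 = 786;  2830 + 786 = 3616;  8687 + 3616 = 12303;  22160 + 12303 = 34463
786 + 96 = 882;  3616 + 882 = 4498;  12303 + 4498 = 16801;  34463 + 16801 = 51264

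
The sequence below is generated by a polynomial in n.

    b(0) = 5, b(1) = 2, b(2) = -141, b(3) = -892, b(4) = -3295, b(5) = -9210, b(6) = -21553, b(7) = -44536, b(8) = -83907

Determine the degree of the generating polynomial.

5

Δ: -3, -143, -751, -2403, -5915, -12343, -22983, -39371
Δ²: -140, -608, -1652, -3512, -6428, -10640, -16388
Δ³: -468, -1044, -1860, -2916, -4212, -5748
Δ⁴: -576, -816, -1056, -1296, -1536
Δ⁵: -240, -240, -240, -240
The fifth differences are constant, so the polynomial has degree 5.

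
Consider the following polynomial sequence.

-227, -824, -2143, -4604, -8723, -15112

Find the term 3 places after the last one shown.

-55459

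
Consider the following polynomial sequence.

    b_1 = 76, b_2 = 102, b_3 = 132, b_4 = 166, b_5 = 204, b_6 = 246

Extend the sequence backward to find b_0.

26, 30, 34, 38, 42
4, 4, 4, 4
The second differences are constant at 4.
Work back: 26 − 4 = 22;  76 − 22 = 54

54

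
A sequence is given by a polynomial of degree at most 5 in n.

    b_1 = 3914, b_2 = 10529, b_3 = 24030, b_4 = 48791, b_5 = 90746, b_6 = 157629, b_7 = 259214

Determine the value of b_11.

1292894

Δ: 6615, 13501, 24761, 41955, 66883, 101585
Δ²: 6886, 11260, 17194, 24928, 34702
Δ³: 4374, 5934, 7734, 9774
Δ⁴: 1560, 1800, 2040
Δ⁵: 240, 240
The fifth differences are constant (240).
2040 + 240 = 2280;  9774 + 2280 = 12054;  34702 + 12054 = 46756;  101585 + 46756 = 148341;  259214 + 148341 = 407555
2280 + 240 = 2520;  12054 + 2520 = 14574;  46756 + 14574 = 61330;  148341 + 61330 = 209671;  407555 + 209671 = 617226
2520 + 240 = 2760;  14574 + 2760 = 17334;  61330 + 17334 = 78664;  209671 + 78664 = 288335;  617226 + 288335 = 905561
2760 + 240 = 3000;  17334 + 3000 = 20334;  78664 + 20334 = 98998;  288335 + 98998 = 387333;  905561 + 387333 = 1292894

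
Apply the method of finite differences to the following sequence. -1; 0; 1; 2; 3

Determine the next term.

First differences: 1 , 1 , 1 , 1
The first differences are constant (1).
3 + 1 = 4

4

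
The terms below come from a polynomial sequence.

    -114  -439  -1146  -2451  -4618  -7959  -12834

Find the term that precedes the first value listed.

-3

D1: -325  -707  -1305  -2167  -3341  -4875
D2: -382  -598  -862  -1174  -1534
D3: -216  -264  -312  -360
D4: -48  -48  -48
The fourth differences are constant at -48.
Work back: -216 + 48 = -168;  -382 + 168 = -214;  -325 + 214 = -111;  -114 + 111 = -3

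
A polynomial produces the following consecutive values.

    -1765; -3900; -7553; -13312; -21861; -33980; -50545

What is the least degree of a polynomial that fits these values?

4

-2135, -3653, -5759, -8549, -12119, -16565
-1518, -2106, -2790, -3570, -4446
-588, -684, -780, -876
-96, -96, -96
The fourth differences are constant, so the polynomial has degree 4.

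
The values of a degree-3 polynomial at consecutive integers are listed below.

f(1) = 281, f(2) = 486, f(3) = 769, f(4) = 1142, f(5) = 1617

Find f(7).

2921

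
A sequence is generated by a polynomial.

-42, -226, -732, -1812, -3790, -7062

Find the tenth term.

Δ: -184 , -506 , -1080 , -1978 , -3272
Δ²: -322 , -574 , -898 , -1294
Δ³: -252 , -324 , -396
Δ⁴: -72 , -72
The fourth differences are constant (-72).
-396 − 72 = -468;  -1294 − 468 = -1762;  -3272 − 1762 = -5034;  -7062 − 5034 = -12096
-468 − 72 = -540;  -1762 − 540 = -2302;  -5034 − 2302 = -7336;  -12096 − 7336 = -19432
-540 − 72 = -612;  -2302 − 612 = -2914;  -7336 − 2914 = -10250;  -19432 − 10250 = -29682
-612 − 72 = -684;  -2914 − 684 = -3598;  -10250 − 3598 = -13848;  -29682 − 13848 = -43530

-43530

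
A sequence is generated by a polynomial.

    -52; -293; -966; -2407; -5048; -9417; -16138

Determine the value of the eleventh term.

-82382

D1: -241 , -673 , -1441 , -2641 , -4369 , -6721
D2: -432 , -768 , -1200 , -1728 , -2352
D3: -336 , -432 , -528 , -624
D4: -96 , -96 , -96
Fourth differences constant at -96.
-624 − 96 = -720;  -2352 − 720 = -3072;  -6721 − 3072 = -9793;  -16138 − 9793 = -25931
-720 − 96 = -816;  -3072 − 816 = -3888;  -9793 − 3888 = -13681;  -25931 − 13681 = -39612
-816 − 96 = -912;  -3888 − 912 = -4800;  -13681 − 4800 = -18481;  -39612 − 18481 = -58093
-912 − 96 = -1008;  -4800 − 1008 = -5808;  -18481 − 5808 = -24289;  -58093 − 24289 = -82382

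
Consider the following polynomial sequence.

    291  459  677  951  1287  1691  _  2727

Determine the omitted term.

2169

Using the first 6 terms:
D1: 168  218  274  336  404
D2: 50  56  62  68
D3: 6  6  6
Constant third difference = 6.
Extend forward: 68 + 6 = 74;  404 + 74 = 478;  1691 + 478 = 2169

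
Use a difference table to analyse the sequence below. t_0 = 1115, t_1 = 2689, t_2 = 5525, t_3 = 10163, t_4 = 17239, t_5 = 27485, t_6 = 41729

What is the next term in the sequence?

First differences: 1574, 2836, 4638, 7076, 10246, 14244
Second differences: 1262, 1802, 2438, 3170, 3998
Third differences: 540, 636, 732, 828
Fourth differences: 96, 96, 96
The fourth differences are constant (96).
828 + 96 = 924;  3998 + 924 = 4922;  14244 + 4922 = 19166;  41729 + 19166 = 60895

60895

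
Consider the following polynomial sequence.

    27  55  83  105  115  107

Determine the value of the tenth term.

-225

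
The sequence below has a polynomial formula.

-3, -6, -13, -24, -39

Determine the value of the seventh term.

-81

D1: -3 , -7 , -11 , -15
D2: -4 , -4 , -4
Second differences constant at -4.
-15 − 4 = -19;  -39 − 19 = -58
-19 − 4 = -23;  -58 − 23 = -81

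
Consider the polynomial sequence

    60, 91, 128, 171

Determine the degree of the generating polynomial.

2

First differences: 31, 37, 43
Second differences: 6, 6
The second differences are constant, so the polynomial has degree 2.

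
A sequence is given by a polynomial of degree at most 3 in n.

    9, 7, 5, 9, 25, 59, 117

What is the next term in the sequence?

205

D1: -2 , -2 , 4 , 16 , 34 , 58
D2: 0 , 6 , 12 , 18 , 24
D3: 6 , 6 , 6 , 6
Third differences constant at 6.
24 + 6 = 30;  58 + 30 = 88;  117 + 88 = 205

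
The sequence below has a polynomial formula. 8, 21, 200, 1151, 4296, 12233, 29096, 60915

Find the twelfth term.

D1: 13, 179, 951, 3145, 7937, 16863, 31819
D2: 166, 772, 2194, 4792, 8926, 14956
D3: 606, 1422, 2598, 4134, 6030
D4: 816, 1176, 1536, 1896
D5: 360, 360, 360
The fifth differences are constant (360).
1896 + 360 = 2256;  6030 + 2256 = 8286;  14956 + 8286 = 23242;  31819 + 23242 = 55061;  60915 + 55061 = 115976
2256 + 360 = 2616;  8286 + 2616 = 10902;  23242 + 10902 = 34144;  55061 + 34144 = 89205;  115976 + 89205 = 205181
2616 + 360 = 2976;  10902 + 2976 = 13878;  34144 + 13878 = 48022;  89205 + 48022 = 137227;  205181 + 137227 = 342408
2976 + 360 = 3336;  13878 + 3336 = 17214;  48022 + 17214 = 65236;  137227 + 65236 = 202463;  342408 + 202463 = 544871

544871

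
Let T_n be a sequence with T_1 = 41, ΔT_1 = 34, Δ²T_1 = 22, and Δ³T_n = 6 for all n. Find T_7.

695

Build the table forward from the leading diagonal:
D3: 6  6  6  6  6  6  6
D2: 22  28  34  40  46  52  58
D1: 34  56  84  118  158  204  256
T: 41  75  131  215  333  491  695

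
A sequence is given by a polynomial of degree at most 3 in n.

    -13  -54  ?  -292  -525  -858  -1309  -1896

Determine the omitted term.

Using the last 5 terms:
D1: -233, -333, -451, -587
D2: -100, -118, -136
D3: -18, -18
Constant third difference = -18.
Extend backward: -100 + 18 = -82;  -233 + 82 = -151;  -292 + 151 = -141

-141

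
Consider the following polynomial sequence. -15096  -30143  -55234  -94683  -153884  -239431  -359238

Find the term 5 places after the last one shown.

D1: -15047, -25091, -39449, -59201, -85547, -119807
D2: -10044, -14358, -19752, -26346, -34260
D3: -4314, -5394, -6594, -7914
D4: -1080, -1200, -1320
D5: -120, -120
The fifth differences are constant (-120).
-1320 − 120 = -1440;  -7914 − 1440 = -9354;  -34260 − 9354 = -43614;  -119807 − 43614 = -163421;  -359238 − 163421 = -522659
-1440 − 120 = -1560;  -9354 − 1560 = -10914;  -43614 − 10914 = -54528;  -163421 − 54528 = -217949;  -522659 − 217949 = -740608
-1560 − 120 = -1680;  -10914 − 1680 = -12594;  -54528 − 12594 = -67122;  -217949 − 67122 = -285071;  -740608 − 285071 = -1025679
-1680 − 120 = -1800;  -12594 − 1800 = -14394;  -67122 − 14394 = -81516;  -285071 − 81516 = -366587;  -1025679 − 366587 = -1392266
-1800 − 120 = -1920;  -14394 − 1920 = -16314;  -81516 − 16314 = -97830;  -366587 − 97830 = -464417;  -1392266 − 464417 = -1856683

-1856683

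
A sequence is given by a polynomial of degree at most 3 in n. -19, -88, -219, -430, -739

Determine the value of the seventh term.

-1723

Δ: -69, -131, -211, -309
Δ²: -62, -80, -98
Δ³: -18, -18
Third differences constant at -18.
-98 − 18 = -116;  -309 − 116 = -425;  -739 − 425 = -1164
-116 − 18 = -134;  -425 − 134 = -559;  -1164 − 559 = -1723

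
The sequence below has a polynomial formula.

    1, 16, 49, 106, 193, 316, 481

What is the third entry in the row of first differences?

D1: 15, 33, 57, 87, 123, 165
D2: 18, 24, 30, 36, 42
D3: 6, 6, 6, 6

57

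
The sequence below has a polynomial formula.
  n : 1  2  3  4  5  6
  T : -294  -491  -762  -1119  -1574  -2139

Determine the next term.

-2826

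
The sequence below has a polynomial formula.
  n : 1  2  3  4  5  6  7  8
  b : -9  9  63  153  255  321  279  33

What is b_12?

D1: 18, 54, 90, 102, 66, -42, -246
D2: 36, 36, 12, -36, -108, -204
D3: 0, -24, -48, -72, -96
D4: -24, -24, -24, -24
Constant fourth difference = -24, so extend:
-96 − 24 = -120;  -204 − 120 = -324;  -246 − 324 = -570;  33 − 570 = -537
-120 − 24 = -144;  -324 − 144 = -468;  -570 − 468 = -1038;  -537 − 1038 = -1575
-144 − 24 = -168;  -468 − 168 = -636;  -1038 − 636 = -1674;  -1575 − 1674 = -3249
-168 − 24 = -192;  -636 − 192 = -828;  -1674 − 828 = -2502;  -3249 − 2502 = -5751

-5751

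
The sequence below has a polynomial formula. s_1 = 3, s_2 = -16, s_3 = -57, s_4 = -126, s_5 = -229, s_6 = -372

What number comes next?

-561

First differences: -19, -41, -69, -103, -143
Second differences: -22, -28, -34, -40
Third differences: -6, -6, -6
The third differences are constant (-6).
-40 − 6 = -46;  -143 − 46 = -189;  -372 − 189 = -561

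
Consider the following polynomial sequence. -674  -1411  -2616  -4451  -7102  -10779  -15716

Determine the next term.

-22171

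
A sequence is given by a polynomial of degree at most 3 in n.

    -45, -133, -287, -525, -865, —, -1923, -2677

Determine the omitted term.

Using the first 5 terms:
Δ: -88, -154, -238, -340
Δ²: -66, -84, -102
Δ³: -18, -18
Constant third difference = -18.
Extend forward: -102 − 18 = -120;  -340 − 120 = -460;  -865 − 460 = -1325

-1325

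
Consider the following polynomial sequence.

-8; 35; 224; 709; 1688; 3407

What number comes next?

6160

First differences: 43, 189, 485, 979, 1719
Second differences: 146, 296, 494, 740
Third differences: 150, 198, 246
Fourth differences: 48, 48
The fourth differences are constant (48).
246 + 48 = 294;  740 + 294 = 1034;  1719 + 1034 = 2753;  3407 + 2753 = 6160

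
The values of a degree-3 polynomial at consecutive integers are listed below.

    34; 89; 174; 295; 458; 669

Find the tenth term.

D1: 55  85  121  163  211
D2: 30  36  42  48
D3: 6  6  6
The third differences are constant (6).
48 + 6 = 54;  211 + 54 = 265;  669 + 265 = 934
54 + 6 = 60;  265 + 60 = 325;  934 + 325 = 1259
60 + 6 = 66;  325 + 66 = 391;  1259 + 391 = 1650
66 + 6 = 72;  391 + 72 = 463;  1650 + 463 = 2113

2113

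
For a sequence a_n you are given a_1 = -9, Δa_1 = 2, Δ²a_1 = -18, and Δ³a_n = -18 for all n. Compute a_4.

-75

Build the table forward from the leading diagonal:
Third differences: -18  -18  -18  -18
Second differences: -18  -36  -54  -72
First differences: 2  -16  -52  -106
a: -9  -7  -23  -75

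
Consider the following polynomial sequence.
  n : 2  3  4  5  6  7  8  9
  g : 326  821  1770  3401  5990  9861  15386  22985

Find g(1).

105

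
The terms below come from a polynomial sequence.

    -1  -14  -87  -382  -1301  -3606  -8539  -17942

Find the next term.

-13 , -73 , -295 , -919 , -2305 , -4933 , -9403
-60 , -222 , -624 , -1386 , -2628 , -4470
-162 , -402 , -762 , -1242 , -1842
-240 , -360 , -480 , -600
-120 , -120 , -120
The fifth differences are constant (-120).
-600 − 120 = -720;  -1842 − 720 = -2562;  -4470 − 2562 = -7032;  -9403 − 7032 = -16435;  -17942 − 16435 = -34377

-34377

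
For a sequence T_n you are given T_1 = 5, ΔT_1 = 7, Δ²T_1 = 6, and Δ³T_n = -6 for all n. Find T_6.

Build the table forward from the leading diagonal:
Δ³: -6, -6, -6, -6, -6, -6
Δ²: 6, 0, -6, -12, -18, -24
Δ: 7, 13, 13, 7, -5, -23
T: 5, 12, 25, 38, 45, 40

40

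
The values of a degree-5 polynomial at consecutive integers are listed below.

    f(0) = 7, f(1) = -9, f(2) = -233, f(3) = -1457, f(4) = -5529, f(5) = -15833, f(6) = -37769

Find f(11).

-712529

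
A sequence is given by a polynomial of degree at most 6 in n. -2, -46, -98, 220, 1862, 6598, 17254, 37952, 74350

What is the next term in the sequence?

133882

Δ: -44 , -52 , 318 , 1642 , 4736 , 10656 , 20698 , 36398
Δ²: -8 , 370 , 1324 , 3094 , 5920 , 10042 , 15700
Δ³: 378 , 954 , 1770 , 2826 , 4122 , 5658
Δ⁴: 576 , 816 , 1056 , 1296 , 1536
Δ⁵: 240 , 240 , 240 , 240
Fifth differences constant at 240.
1536 + 240 = 1776;  5658 + 1776 = 7434;  15700 + 7434 = 23134;  36398 + 23134 = 59532;  74350 + 59532 = 133882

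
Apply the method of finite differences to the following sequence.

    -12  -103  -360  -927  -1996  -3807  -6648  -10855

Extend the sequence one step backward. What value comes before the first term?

9

First differences: -91  -257  -567  -1069  -1811  -2841  -4207
Second differences: -166  -310  -502  -742  -1030  -1366
Third differences: -144  -192  -240  -288  -336
Fourth differences: -48  -48  -48  -48
The fourth differences are constant at -48.
Work back: -144 + 48 = -96;  -166 + 96 = -70;  -91 + 70 = -21;  -12 + 21 = 9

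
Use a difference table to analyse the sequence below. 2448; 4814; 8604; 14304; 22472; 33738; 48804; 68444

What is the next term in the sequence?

93504

First differences: 2366 , 3790 , 5700 , 8168 , 11266 , 15066 , 19640
Second differences: 1424 , 1910 , 2468 , 3098 , 3800 , 4574
Third differences: 486 , 558 , 630 , 702 , 774
Fourth differences: 72 , 72 , 72 , 72
Constant fourth difference = 72, so extend:
774 + 72 = 846;  4574 + 846 = 5420;  19640 + 5420 = 25060;  68444 + 25060 = 93504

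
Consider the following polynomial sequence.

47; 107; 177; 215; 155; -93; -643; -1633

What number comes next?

-3225

D1: 60, 70, 38, -60, -248, -550, -990
D2: 10, -32, -98, -188, -302, -440
D3: -42, -66, -90, -114, -138
D4: -24, -24, -24, -24
Constant fourth difference = -24, so extend:
-138 − 24 = -162;  -440 − 162 = -602;  -990 − 602 = -1592;  -1633 − 1592 = -3225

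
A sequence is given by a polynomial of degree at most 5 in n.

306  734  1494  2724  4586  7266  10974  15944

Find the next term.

22434

D1: 428 , 760 , 1230 , 1862 , 2680 , 3708 , 4970
D2: 332 , 470 , 632 , 818 , 1028 , 1262
D3: 138 , 162 , 186 , 210 , 234
D4: 24 , 24 , 24 , 24
Fourth differences constant at 24.
234 + 24 = 258;  1262 + 258 = 1520;  4970 + 1520 = 6490;  15944 + 6490 = 22434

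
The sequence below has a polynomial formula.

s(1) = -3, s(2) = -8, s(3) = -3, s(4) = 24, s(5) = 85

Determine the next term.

192

First differences: -5  5  27  61
Second differences: 10  22  34
Third differences: 12  12
The third differences are constant (12).
34 + 12 = 46;  61 + 46 = 107;  85 + 107 = 192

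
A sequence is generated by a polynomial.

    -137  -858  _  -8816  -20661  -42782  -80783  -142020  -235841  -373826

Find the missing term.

Using the last 7 terms:
-11845, -22121, -38001, -61237, -93821, -137985
-10276, -15880, -23236, -32584, -44164
-5604, -7356, -9348, -11580
-1752, -1992, -2232
-240, -240
Constant fifth difference = -240.
Extend backward: -1752 + 240 = -1512;  -5604 + 1512 = -4092;  -10276 + 4092 = -6184;  -11845 + 6184 = -5661;  -8816 + 5661 = -3155

-3155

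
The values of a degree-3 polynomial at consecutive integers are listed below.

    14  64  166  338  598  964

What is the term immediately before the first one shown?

-2

First differences: 50, 102, 172, 260, 366
Second differences: 52, 70, 88, 106
Third differences: 18, 18, 18
The third differences are constant at 18.
Work back: 52 − 18 = 34;  50 − 34 = 16;  14 − 16 = -2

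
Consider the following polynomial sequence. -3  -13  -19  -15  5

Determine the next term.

47

First differences: -10, -6, 4, 20
Second differences: 4, 10, 16
Third differences: 6, 6
Third differences constant at 6.
16 + 6 = 22;  20 + 22 = 42;  5 + 42 = 47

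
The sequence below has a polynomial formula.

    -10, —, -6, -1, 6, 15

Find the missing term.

Using the last 4 terms:
Δ: 5, 7, 9
Δ²: 2, 2
Constant second difference = 2.
Extend backward: 5 − 2 = 3;  -6 − 3 = -9

-9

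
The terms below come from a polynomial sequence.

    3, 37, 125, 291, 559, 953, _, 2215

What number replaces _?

1497

Using the first 6 terms:
D1: 34, 88, 166, 268, 394
D2: 54, 78, 102, 126
D3: 24, 24, 24
Constant third difference = 24.
Extend forward: 126 + 24 = 150;  394 + 150 = 544;  953 + 544 = 1497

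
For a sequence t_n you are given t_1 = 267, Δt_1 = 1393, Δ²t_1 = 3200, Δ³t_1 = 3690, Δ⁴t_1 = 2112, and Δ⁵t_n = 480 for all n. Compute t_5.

Build the table forward from the leading diagonal:
Δ⁵: 480, 480, 480, 480, 480
Δ⁴: 2112, 2592, 3072, 3552, 4032
Δ³: 3690, 5802, 8394, 11466, 15018
Δ²: 3200, 6890, 12692, 21086, 32552
Δ: 1393, 4593, 11483, 24175, 45261
t: 267, 1660, 6253, 17736, 41911

41911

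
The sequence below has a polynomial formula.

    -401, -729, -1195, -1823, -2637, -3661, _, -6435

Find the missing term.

-4919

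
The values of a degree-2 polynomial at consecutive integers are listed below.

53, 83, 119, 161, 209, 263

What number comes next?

323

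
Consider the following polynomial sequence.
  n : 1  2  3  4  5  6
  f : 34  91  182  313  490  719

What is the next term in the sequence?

1006

Δ: 57, 91, 131, 177, 229
Δ²: 34, 40, 46, 52
Δ³: 6, 6, 6
Third differences constant at 6.
52 + 6 = 58;  229 + 58 = 287;  719 + 287 = 1006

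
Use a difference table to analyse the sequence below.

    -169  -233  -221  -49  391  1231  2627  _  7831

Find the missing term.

Using the first 7 terms:
-64, 12, 172, 440, 840, 1396
76, 160, 268, 400, 556
84, 108, 132, 156
24, 24, 24
Constant fourth difference = 24.
Extend forward: 156 + 24 = 180;  556 + 180 = 736;  1396 + 736 = 2132;  2627 + 2132 = 4759

4759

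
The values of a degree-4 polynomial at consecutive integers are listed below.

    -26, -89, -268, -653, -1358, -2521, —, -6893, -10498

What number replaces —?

-4304

Using the first 6 terms:
First differences: -63  -179  -385  -705  -1163
Second differences: -116  -206  -320  -458
Third differences: -90  -114  -138
Fourth differences: -24  -24
Constant fourth difference = -24.
Extend forward: -138 − 24 = -162;  -458 − 162 = -620;  -1163 − 620 = -1783;  -2521 − 1783 = -4304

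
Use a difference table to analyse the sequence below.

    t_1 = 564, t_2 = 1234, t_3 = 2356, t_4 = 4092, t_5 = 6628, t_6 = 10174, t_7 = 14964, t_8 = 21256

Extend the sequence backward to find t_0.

First differences: 670, 1122, 1736, 2536, 3546, 4790, 6292
Second differences: 452, 614, 800, 1010, 1244, 1502
Third differences: 162, 186, 210, 234, 258
Fourth differences: 24, 24, 24, 24
The fourth differences are constant at 24.
Work back: 162 − 24 = 138;  452 − 138 = 314;  670 − 314 = 356;  564 − 356 = 208

208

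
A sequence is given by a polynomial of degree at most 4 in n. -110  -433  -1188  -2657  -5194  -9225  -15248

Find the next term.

-23833

-323, -755, -1469, -2537, -4031, -6023
-432, -714, -1068, -1494, -1992
-282, -354, -426, -498
-72, -72, -72
Fourth differences constant at -72.
-498 − 72 = -570;  -1992 − 570 = -2562;  -6023 − 2562 = -8585;  -15248 − 8585 = -23833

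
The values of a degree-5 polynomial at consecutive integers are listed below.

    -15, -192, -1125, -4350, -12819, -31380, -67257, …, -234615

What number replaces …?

-130530

Using the first 7 terms:
Δ: -177, -933, -3225, -8469, -18561, -35877
Δ²: -756, -2292, -5244, -10092, -17316
Δ³: -1536, -2952, -4848, -7224
Δ⁴: -1416, -1896, -2376
Δ⁵: -480, -480
Constant fifth difference = -480.
Extend forward: -2376 − 480 = -2856;  -7224 − 2856 = -10080;  -17316 − 10080 = -27396;  -35877 − 27396 = -63273;  -67257 − 63273 = -130530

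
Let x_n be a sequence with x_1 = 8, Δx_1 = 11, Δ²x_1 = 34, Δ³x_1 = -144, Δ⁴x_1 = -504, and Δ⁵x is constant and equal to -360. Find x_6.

Build the table forward from the leading diagonal:
D5: -360, -360, -360, -360, -360, -360
D4: -504, -864, -1224, -1584, -1944, -2304
D3: -144, -648, -1512, -2736, -4320, -6264
D2: 34, -110, -758, -2270, -5006, -9326
D1: 11, 45, -65, -823, -3093, -8099
x: 8, 19, 64, -1, -824, -3917

-3917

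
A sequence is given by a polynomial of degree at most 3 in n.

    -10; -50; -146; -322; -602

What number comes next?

-1010

Δ: -40, -96, -176, -280
Δ²: -56, -80, -104
Δ³: -24, -24
Third differences constant at -24.
-104 − 24 = -128;  -280 − 128 = -408;  -602 − 408 = -1010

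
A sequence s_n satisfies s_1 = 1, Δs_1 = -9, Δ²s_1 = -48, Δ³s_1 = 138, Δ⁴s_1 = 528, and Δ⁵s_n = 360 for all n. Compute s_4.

-32

Build the table forward from the leading diagonal:
D5: 360  360  360  360
D4: 528  888  1248  1608
D3: 138  666  1554  2802
D2: -48  90  756  2310
D1: -9  -57  33  789
s: 1  -8  -65  -32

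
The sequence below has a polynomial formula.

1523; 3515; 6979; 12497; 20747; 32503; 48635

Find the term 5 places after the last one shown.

First differences: 1992, 3464, 5518, 8250, 11756, 16132
Second differences: 1472, 2054, 2732, 3506, 4376
Third differences: 582, 678, 774, 870
Fourth differences: 96, 96, 96
The fourth differences are constant (96).
870 + 96 = 966;  4376 + 966 = 5342;  16132 + 5342 = 21474;  48635 + 21474 = 70109
966 + 96 = 1062;  5342 + 1062 = 6404;  21474 + 6404 = 27878;  70109 + 27878 = 97987
1062 + 96 = 1158;  6404 + 1158 = 7562;  27878 + 7562 = 35440;  97987 + 35440 = 133427
1158 + 96 = 1254;  7562 + 1254 = 8816;  35440 + 8816 = 44256;  133427 + 44256 = 177683
1254 + 96 = 1350;  8816 + 1350 = 10166;  44256 + 10166 = 54422;  177683 + 54422 = 232105

232105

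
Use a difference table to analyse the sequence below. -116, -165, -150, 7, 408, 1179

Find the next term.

-49, 15, 157, 401, 771
64, 142, 244, 370
78, 102, 126
24, 24
The fourth differences are constant (24).
126 + 24 = 150;  370 + 150 = 520;  771 + 520 = 1291;  1179 + 1291 = 2470

2470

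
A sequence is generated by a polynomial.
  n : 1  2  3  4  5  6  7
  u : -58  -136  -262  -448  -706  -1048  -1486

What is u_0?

D1: -78, -126, -186, -258, -342, -438
D2: -48, -60, -72, -84, -96
D3: -12, -12, -12, -12
The third differences are constant at -12.
Work back: -48 + 12 = -36;  -78 + 36 = -42;  -58 + 42 = -16

-16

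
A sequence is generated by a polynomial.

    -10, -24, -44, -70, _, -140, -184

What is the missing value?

-102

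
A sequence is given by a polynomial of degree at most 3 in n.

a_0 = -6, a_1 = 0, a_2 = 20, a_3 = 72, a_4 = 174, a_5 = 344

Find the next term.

6 , 20 , 52 , 102 , 170
14 , 32 , 50 , 68
18 , 18 , 18
Constant third difference = 18, so extend:
68 + 18 = 86;  170 + 86 = 256;  344 + 256 = 600

600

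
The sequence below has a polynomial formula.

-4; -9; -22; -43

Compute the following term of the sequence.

-72

Δ: -5, -13, -21
Δ²: -8, -8
Second differences constant at -8.
-21 − 8 = -29;  -43 − 29 = -72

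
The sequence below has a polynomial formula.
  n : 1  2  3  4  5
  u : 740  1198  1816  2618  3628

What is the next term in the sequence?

4870

458  618  802  1010
160  184  208
24  24
The third differences are constant (24).
208 + 24 = 232;  1010 + 232 = 1242;  3628 + 1242 = 4870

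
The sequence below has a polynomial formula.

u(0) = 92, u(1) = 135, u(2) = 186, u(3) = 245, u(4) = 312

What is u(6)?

First differences: 43  51  59  67
Second differences: 8  8  8
Second differences constant at 8.
67 + 8 = 75;  312 + 75 = 387
75 + 8 = 83;  387 + 83 = 470

470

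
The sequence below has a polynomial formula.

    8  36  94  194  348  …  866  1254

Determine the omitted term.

Using the first 5 terms:
First differences: 28, 58, 100, 154
Second differences: 30, 42, 54
Third differences: 12, 12
Constant third difference = 12.
Extend forward: 54 + 12 = 66;  154 + 66 = 220;  348 + 220 = 568

568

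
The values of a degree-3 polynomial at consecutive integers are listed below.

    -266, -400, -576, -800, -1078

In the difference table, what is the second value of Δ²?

-48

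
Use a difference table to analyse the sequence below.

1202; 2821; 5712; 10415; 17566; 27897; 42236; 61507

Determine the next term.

86730

First differences: 1619 , 2891 , 4703 , 7151 , 10331 , 14339 , 19271
Second differences: 1272 , 1812 , 2448 , 3180 , 4008 , 4932
Third differences: 540 , 636 , 732 , 828 , 924
Fourth differences: 96 , 96 , 96 , 96
The fourth differences are constant (96).
924 + 96 = 1020;  4932 + 1020 = 5952;  19271 + 5952 = 25223;  61507 + 25223 = 86730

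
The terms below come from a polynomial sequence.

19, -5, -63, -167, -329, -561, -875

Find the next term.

-1283

Δ: -24  -58  -104  -162  -232  -314
Δ²: -34  -46  -58  -70  -82
Δ³: -12  -12  -12  -12
Third differences constant at -12.
-82 − 12 = -94;  -314 − 94 = -408;  -875 − 408 = -1283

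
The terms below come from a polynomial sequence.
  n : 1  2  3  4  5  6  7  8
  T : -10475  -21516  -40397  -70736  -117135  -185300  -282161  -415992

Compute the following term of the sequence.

-596531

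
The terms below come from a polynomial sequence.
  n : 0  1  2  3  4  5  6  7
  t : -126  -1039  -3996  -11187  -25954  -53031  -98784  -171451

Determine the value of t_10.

-666436

-913, -2957, -7191, -14767, -27077, -45753, -72667
-2044, -4234, -7576, -12310, -18676, -26914
-2190, -3342, -4734, -6366, -8238
-1152, -1392, -1632, -1872
-240, -240, -240
The fifth differences are constant (-240).
-1872 − 240 = -2112;  -8238 − 2112 = -10350;  -26914 − 10350 = -37264;  -72667 − 37264 = -109931;  -171451 − 109931 = -281382
-2112 − 240 = -2352;  -10350 − 2352 = -12702;  -37264 − 12702 = -49966;  -109931 − 49966 = -159897;  -281382 − 159897 = -441279
-2352 − 240 = -2592;  -12702 − 2592 = -15294;  -49966 − 15294 = -65260;  -159897 − 65260 = -225157;  -441279 − 225157 = -666436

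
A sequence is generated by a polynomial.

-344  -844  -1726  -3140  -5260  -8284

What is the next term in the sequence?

Δ: -500, -882, -1414, -2120, -3024
Δ²: -382, -532, -706, -904
Δ³: -150, -174, -198
Δ⁴: -24, -24
Fourth differences constant at -24.
-198 − 24 = -222;  -904 − 222 = -1126;  -3024 − 1126 = -4150;  -8284 − 4150 = -12434

-12434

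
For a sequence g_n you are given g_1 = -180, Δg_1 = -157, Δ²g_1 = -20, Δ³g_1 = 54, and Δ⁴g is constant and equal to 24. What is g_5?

Build the table forward from the leading diagonal:
Fourth differences: 24  24  24  24  24
Third differences: 54  78  102  126  150
Second differences: -20  34  112  214  340
First differences: -157  -177  -143  -31  183
g: -180  -337  -514  -657  -688

-688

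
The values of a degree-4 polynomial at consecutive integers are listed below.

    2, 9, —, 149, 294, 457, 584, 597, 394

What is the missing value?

52

Using the last 6 terms:
First differences: 145, 163, 127, 13, -203
Second differences: 18, -36, -114, -216
Third differences: -54, -78, -102
Fourth differences: -24, -24
Constant fourth difference = -24.
Extend backward: -54 + 24 = -30;  18 + 30 = 48;  145 − 48 = 97;  149 − 97 = 52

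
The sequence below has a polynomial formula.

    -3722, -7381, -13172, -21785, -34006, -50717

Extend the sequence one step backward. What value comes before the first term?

D1: -3659  -5791  -8613  -12221  -16711
D2: -2132  -2822  -3608  -4490
D3: -690  -786  -882
D4: -96  -96
The fourth differences are constant at -96.
Work back: -690 + 96 = -594;  -2132 + 594 = -1538;  -3659 + 1538 = -2121;  -3722 + 2121 = -1601

-1601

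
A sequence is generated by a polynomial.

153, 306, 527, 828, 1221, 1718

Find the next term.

2331

D1: 153  221  301  393  497
D2: 68  80  92  104
D3: 12  12  12
Constant third difference = 12, so extend:
104 + 12 = 116;  497 + 116 = 613;  1718 + 613 = 2331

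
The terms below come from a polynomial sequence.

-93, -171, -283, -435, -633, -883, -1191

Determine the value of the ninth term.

-78  -112  -152  -198  -250  -308
-34  -40  -46  -52  -58
-6  -6  -6  -6
The third differences are constant (-6).
-58 − 6 = -64;  -308 − 64 = -372;  -1191 − 372 = -1563
-64 − 6 = -70;  -372 − 70 = -442;  -1563 − 442 = -2005

-2005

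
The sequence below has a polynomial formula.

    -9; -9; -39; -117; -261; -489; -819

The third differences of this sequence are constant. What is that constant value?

-18

D1: 0, -30, -78, -144, -228, -330
D2: -30, -48, -66, -84, -102
D3: -18, -18, -18, -18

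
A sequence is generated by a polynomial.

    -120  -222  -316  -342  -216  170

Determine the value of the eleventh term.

11460

First differences: -102 , -94 , -26 , 126 , 386
Second differences: 8 , 68 , 152 , 260
Third differences: 60 , 84 , 108
Fourth differences: 24 , 24
Fourth differences constant at 24.
108 + 24 = 132;  260 + 132 = 392;  386 + 392 = 778;  170 + 778 = 948
132 + 24 = 156;  392 + 156 = 548;  778 + 548 = 1326;  948 + 1326 = 2274
156 + 24 = 180;  548 + 180 = 728;  1326 + 728 = 2054;  2274 + 2054 = 4328
180 + 24 = 204;  728 + 204 = 932;  2054 + 932 = 2986;  4328 + 2986 = 7314
204 + 24 = 228;  932 + 228 = 1160;  2986 + 1160 = 4146;  7314 + 4146 = 11460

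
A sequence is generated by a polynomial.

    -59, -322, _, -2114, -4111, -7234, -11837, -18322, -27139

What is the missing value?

Using the last 6 terms:
-1997  -3123  -4603  -6485  -8817
-1126  -1480  -1882  -2332
-354  -402  -450
-48  -48
Constant fourth difference = -48.
Extend backward: -354 + 48 = -306;  -1126 + 306 = -820;  -1997 + 820 = -1177;  -2114 + 1177 = -937

-937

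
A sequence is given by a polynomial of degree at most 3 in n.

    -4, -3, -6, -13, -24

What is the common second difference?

Δ: 1, -3, -7, -11
Δ²: -4, -4, -4

-4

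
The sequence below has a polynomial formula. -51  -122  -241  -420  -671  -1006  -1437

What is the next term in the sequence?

-71, -119, -179, -251, -335, -431
-48, -60, -72, -84, -96
-12, -12, -12, -12
The third differences are constant (-12).
-96 − 12 = -108;  -431 − 108 = -539;  -1437 − 539 = -1976

-1976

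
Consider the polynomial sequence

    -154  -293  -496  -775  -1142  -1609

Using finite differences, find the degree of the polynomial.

3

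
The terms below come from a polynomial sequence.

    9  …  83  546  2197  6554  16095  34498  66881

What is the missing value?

10

Using the last 7 terms:
Δ: 463  1651  4357  9541  18403  32383
Δ²: 1188  2706  5184  8862  13980
Δ³: 1518  2478  3678  5118
Δ⁴: 960  1200  1440
Δ⁵: 240  240
Constant fifth difference = 240.
Extend backward: 960 − 240 = 720;  1518 − 720 = 798;  1188 − 798 = 390;  463 − 390 = 73;  83 − 73 = 10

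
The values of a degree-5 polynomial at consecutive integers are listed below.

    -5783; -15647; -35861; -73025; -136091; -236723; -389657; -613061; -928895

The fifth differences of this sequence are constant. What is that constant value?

-360

D1: -9864, -20214, -37164, -63066, -100632, -152934, -223404, -315834
D2: -10350, -16950, -25902, -37566, -52302, -70470, -92430
D3: -6600, -8952, -11664, -14736, -18168, -21960
D4: -2352, -2712, -3072, -3432, -3792
D5: -360, -360, -360, -360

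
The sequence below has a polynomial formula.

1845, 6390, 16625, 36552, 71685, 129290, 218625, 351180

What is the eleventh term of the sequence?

1161585

D1: 4545  10235  19927  35133  57605  89335  132555
D2: 5690  9692  15206  22472  31730  43220
D3: 4002  5514  7266  9258  11490
D4: 1512  1752  1992  2232
D5: 240  240  240
The fifth differences are constant (240).
2232 + 240 = 2472;  11490 + 2472 = 13962;  43220 + 13962 = 57182;  132555 + 57182 = 189737;  351180 + 189737 = 540917
2472 + 240 = 2712;  13962 + 2712 = 16674;  57182 + 16674 = 73856;  189737 + 73856 = 263593;  540917 + 263593 = 804510
2712 + 240 = 2952;  16674 + 2952 = 19626;  73856 + 19626 = 93482;  263593 + 93482 = 357075;  804510 + 357075 = 1161585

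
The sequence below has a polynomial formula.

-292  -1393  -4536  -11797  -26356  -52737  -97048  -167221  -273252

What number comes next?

-427441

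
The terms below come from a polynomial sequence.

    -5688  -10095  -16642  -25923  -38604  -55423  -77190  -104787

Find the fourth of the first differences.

D1: -4407, -6547, -9281, -12681, -16819, -21767, -27597
D2: -2140, -2734, -3400, -4138, -4948, -5830
D3: -594, -666, -738, -810, -882
D4: -72, -72, -72, -72

-12681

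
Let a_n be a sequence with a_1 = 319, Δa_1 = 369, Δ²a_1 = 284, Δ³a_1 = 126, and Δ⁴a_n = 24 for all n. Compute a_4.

Build the table forward from the leading diagonal:
Δ⁴: 24  24  24  24
Δ³: 126  150  174  198
Δ²: 284  410  560  734
Δ: 369  653  1063  1623
a: 319  688  1341  2404

2404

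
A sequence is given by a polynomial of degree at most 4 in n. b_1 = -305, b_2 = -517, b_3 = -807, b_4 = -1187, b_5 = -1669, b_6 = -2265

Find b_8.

-3847

First differences: -212 , -290 , -380 , -482 , -596
Second differences: -78 , -90 , -102 , -114
Third differences: -12 , -12 , -12
Constant third difference = -12, so extend:
-114 − 12 = -126;  -596 − 126 = -722;  -2265 − 722 = -2987
-126 − 12 = -138;  -722 − 138 = -860;  -2987 − 860 = -3847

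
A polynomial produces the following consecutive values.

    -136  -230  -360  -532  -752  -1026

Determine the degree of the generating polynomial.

3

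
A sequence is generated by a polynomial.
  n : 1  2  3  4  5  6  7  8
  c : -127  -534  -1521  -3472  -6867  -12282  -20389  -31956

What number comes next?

-47847

First differences: -407  -987  -1951  -3395  -5415  -8107  -11567
Second differences: -580  -964  -1444  -2020  -2692  -3460
Third differences: -384  -480  -576  -672  -768
Fourth differences: -96  -96  -96  -96
The fourth differences are constant (-96).
-768 − 96 = -864;  -3460 − 864 = -4324;  -11567 − 4324 = -15891;  -31956 − 15891 = -47847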